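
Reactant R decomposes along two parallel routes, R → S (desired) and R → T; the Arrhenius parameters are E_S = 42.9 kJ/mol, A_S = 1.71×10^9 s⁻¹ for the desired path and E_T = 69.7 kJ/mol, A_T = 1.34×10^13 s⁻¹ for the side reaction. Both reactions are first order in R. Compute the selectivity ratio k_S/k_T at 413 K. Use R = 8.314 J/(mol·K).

k_S/k_T = (A_S/A_T)·exp[−(E_S−E_T)/(RT)] = (A_S/A_T)·exp[(E_T−E_S)/(RT)].
(E_T−E_S)/(RT) = (69.7−42.9)×10³/(8.314×413) = 26800/3434 = 7.805.
k_S/k_T = (1.71×10^9/1.34×10^13)·exp(7.805) = 1.276×10^-4 × 2453 = 0.313.
Since E_S < E_T, lowering the temperature improves selectivity toward S.

0.313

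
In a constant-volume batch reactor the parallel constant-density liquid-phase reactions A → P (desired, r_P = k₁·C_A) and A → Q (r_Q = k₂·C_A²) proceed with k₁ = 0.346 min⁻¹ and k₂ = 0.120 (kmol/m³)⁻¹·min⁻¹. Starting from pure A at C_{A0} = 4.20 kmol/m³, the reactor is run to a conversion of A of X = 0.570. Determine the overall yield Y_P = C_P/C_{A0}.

0.283

C_A = C_{A0}(1−X) = 1.806 kmol/m³.
Along a PFR/batch, dC_P/dC_A = −r_P/(r_P+r_Q) = −k₁/(k₁+k₂·C_A).
Integrating from C_{A0} to C_A: C_P = (0.346/0.120)·ln[(0.346+0.120·4.20)/(0.346+0.120·1.81)] = 2.883·ln(0.8500/0.5627) = 1.189 kmol/m³.
Y_P = C_P/C_{A0} = 1.189/4.20 = 0.283.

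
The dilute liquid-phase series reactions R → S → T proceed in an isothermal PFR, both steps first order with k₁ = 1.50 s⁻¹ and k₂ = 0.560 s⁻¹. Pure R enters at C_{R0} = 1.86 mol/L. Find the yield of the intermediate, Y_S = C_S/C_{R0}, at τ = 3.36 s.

0.233

Solving the coupled first-order balances gives C_S(τ) = [k₁/(k₂−k₁)]·C_{R0}·(e^(−k₁τ) − e^(−k₂τ)).
e^(−k₁τ) = e^(−1.50×3.36) = e^(−5.040) = 0.006474; e^(−k₂τ) = e^(−1.882) = 0.1523.
C_S = 1.50×1.86/(0.560−1.50) × (0.006474−0.1523) = (-2.968)×(-0.1459) = 0.4330 mol/L.
Y_S = C_S/C_{R0} = 0.4330/1.86 = 0.233.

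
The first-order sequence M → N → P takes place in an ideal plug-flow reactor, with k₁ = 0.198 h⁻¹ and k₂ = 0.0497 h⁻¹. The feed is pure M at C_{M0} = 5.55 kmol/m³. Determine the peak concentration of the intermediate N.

3.49 kmol/m³

For a first-order series the maximum intermediate yield is C_{N,max}/C_{M0} = (k₁/k₂)^[k₂/(k₂−k₁)].
= (0.198/0.0497)^(0.0497/(0.0497−0.198)) = (3.984)^(-0.3351) = 0.6292.
C_{N,max} = 0.6292×5.55 = 3.49 kmol/m³.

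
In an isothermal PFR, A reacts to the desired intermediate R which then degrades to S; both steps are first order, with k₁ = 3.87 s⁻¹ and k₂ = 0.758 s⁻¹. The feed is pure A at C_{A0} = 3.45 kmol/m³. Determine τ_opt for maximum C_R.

0.524 s

The intermediate peaks when r₁ = r₂, i.e. k₁e^(−k₁τ) = k₂e^(−k₂τ), giving τ_opt = ln(k₂/k₁)/(k₂−k₁).
= ln(0.758/3.87)/(0.758−3.87) = ln(0.1959)/-3.112 = -1.630/-3.112 = 0.524 s.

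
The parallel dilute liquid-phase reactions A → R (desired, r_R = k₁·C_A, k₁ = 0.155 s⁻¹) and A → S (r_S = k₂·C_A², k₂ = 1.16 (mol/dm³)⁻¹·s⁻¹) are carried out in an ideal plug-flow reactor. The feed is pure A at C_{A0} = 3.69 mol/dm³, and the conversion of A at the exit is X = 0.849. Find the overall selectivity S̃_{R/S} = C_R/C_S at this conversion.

0.0787

C_A = C_{A0}(1−X) = 0.5572 mol/dm³.
Along a PFR/batch, dC_R/dC_A = −r_R/(r_R+r_S) = −k₁/(k₁+k₂·C_A).
Integrating from C_{A0} to C_A: C_R = (0.155/1.16)·ln[(0.155+1.16·3.69)/(0.155+1.16·0.557)] = 0.1336·ln(4.435/0.8013) = 0.2286 mol/dm³.
C_S = (C_{A0}−C_A)−C_R = 2.904 mol/dm³; S̃_{R/S} = 0.2286/2.904 = 0.0787.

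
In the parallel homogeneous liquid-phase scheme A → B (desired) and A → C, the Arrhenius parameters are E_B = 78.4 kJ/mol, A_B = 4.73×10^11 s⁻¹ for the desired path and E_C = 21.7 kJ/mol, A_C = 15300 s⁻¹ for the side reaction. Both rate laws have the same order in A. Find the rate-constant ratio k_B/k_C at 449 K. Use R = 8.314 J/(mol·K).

7.83

With equal orders, S_{B/C} = k_B/k_C = (A_B/A_C)·exp[(E_C−E_B)/(RT)].
(E_C−E_B)/(RT) = (21.7−78.4)×10³/(8.314×449) = -56700/3733 = -15.19.
k_B/k_C = (4.73×10^11/15300)·exp(-15.19) = 3.092×10^7 × 2.532×10^-7 = 7.83.
Since E_B > E_C, raising the temperature improves selectivity toward B.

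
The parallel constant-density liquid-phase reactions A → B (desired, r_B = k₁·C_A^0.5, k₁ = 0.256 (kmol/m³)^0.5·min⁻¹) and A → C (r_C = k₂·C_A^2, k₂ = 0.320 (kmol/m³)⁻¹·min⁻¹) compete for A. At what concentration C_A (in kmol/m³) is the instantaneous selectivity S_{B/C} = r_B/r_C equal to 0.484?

1.40 kmol/m³

S_{B/C} = (k₁/k₂)·C_A^-1.5 ⇒ C_A = (S·k₂/k₁)^(1/(-1.5)).
= (0.484×0.320/0.256)^(-0.6667) = (0.6050)^(-0.6667) = 1.40 kmol/m³.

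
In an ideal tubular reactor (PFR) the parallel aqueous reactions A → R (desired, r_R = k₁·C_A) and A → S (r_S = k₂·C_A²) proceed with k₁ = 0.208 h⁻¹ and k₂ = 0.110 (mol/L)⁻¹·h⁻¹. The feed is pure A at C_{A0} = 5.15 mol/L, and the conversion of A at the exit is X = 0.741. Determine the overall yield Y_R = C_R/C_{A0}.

0.287

C_A = C_{A0}(1−X) = 1.334 mol/L.
Along a PFR/batch, dC_R/dC_A = −r_R/(r_R+r_S) = −k₁/(k₁+k₂·C_A).
Integrating from C_{A0} to C_A: C_R = (0.208/0.110)·ln[(0.208+0.110·5.15)/(0.208+0.110·1.33)] = 1.891·ln(0.7745/0.3547) = 1.477 mol/L.
Y_R = C_R/C_{A0} = 1.477/5.15 = 0.287.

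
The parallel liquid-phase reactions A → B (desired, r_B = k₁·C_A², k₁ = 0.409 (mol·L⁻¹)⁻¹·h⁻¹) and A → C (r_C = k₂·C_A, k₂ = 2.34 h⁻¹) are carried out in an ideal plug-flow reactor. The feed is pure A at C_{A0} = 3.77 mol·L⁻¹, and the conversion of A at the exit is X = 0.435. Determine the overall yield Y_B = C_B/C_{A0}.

C_A = C_{A0}(1−X) = 2.130 mol·L⁻¹.
Along a PFR/batch, dC_C/dC_A = −r_C/(r_B+r_C) = −k₂/(k₂+k₁·C_A).
Integrating from C_{A0} to C_A: C_C = (2.34/0.409)·ln[(2.34+0.409·3.77)/(2.34+0.409·2.13)] = 5.721·ln(3.882/3.211) = 1.085 mol·L⁻¹.
Then C_B = (C_{A0}−C_A) − C_C = 1.640 − 1.085 = 0.5547 mol·L⁻¹.
Y_B = C_B/C_{A0} = 0.5547/3.77 = 0.147.

0.147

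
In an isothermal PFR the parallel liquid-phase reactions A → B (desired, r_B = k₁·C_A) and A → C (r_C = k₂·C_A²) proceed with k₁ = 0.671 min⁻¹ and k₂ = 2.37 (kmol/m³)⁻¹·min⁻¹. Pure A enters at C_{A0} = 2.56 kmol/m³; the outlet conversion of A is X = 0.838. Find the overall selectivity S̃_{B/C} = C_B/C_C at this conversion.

0.228

C_A = C_{A0}(1−X) = 0.4147 kmol/m³.
Along a PFR/batch, dC_B/dC_A = −r_B/(r_B+r_C) = −k₁/(k₁+k₂·C_A).
Integrating from C_{A0} to C_A: C_B = (0.671/2.37)·ln[(0.671+2.37·2.56)/(0.671+2.37·0.415)] = 0.2831·ln(6.738/1.654) = 0.3977 kmol/m³.
C_C = (C_{A0}−C_A)−C_B = 1.748 kmol/m³; S̃_{B/C} = 0.3977/1.748 = 0.228.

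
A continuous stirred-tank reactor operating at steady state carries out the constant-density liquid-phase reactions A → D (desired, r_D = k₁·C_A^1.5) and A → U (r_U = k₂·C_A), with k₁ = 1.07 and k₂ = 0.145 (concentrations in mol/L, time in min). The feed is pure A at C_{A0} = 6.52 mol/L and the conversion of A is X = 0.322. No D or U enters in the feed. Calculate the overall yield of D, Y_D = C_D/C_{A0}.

Exit C_A = C_{A0}(1−X) = 6.52×0.678 = 4.421 mol/L.
Rates in a CSTR are evaluated at the outlet concentration: r_D = 1.07×4.421^1.5 = 9.945, r_U = 0.145×4.421 = 0.6410.
Fraction of consumed A going to D: r_D/(r_D+r_U) = 0.9394.
C_D = 0.9394·C_{A0}·X = 0.9394×6.52×0.322 = 1.97 mol/L; Y_D = C_D/C_{A0} = 0.303.

0.303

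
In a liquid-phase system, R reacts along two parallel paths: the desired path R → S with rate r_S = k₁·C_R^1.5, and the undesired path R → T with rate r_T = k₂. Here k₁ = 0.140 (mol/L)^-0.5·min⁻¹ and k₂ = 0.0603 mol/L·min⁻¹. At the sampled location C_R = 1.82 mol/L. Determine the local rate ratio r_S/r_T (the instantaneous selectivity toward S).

5.70

S_{S/T} = r_S/r_T = (k₁·C_R^1.5)/(k₂) = (k₁/k₂)·C_R^1.5.
= (0.140×1.820^1.5) / (0.0603) = 0.3437/0.06030 = 5.70.
Since the desired path is higher order in R, keeping C_R high (PFR or concentrated feed) favours S.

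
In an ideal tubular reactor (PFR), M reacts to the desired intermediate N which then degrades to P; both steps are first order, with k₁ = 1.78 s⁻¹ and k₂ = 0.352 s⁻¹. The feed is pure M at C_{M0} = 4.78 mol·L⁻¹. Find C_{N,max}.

3.21 mol·L⁻¹

Evaluating C_N at τ_opt = ln(k₂/k₁)/(k₂−k₁) gives C_{N,max}/C_{M0} = (k₁/k₂)^[k₂/(k₂−k₁)].
= (1.78/0.352)^(0.352/(0.352−1.78)) = (5.057)^(-0.2465) = 0.6706.
C_{N,max} = 0.6706×4.78 = 3.21 mol·L⁻¹.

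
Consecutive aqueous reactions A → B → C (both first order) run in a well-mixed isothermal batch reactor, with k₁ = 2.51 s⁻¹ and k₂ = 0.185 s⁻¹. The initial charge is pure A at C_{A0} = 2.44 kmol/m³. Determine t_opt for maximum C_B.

1.12 s

The intermediate peaks when r₁ = r₂, i.e. k₁e^(−k₁t) = k₂e^(−k₂t), giving t_opt = ln(k₂/k₁)/(k₂−k₁).
= ln(0.185/2.51)/(0.185−2.51) = ln(0.07371)/-2.325 = -2.608/-2.325 = 1.12 s.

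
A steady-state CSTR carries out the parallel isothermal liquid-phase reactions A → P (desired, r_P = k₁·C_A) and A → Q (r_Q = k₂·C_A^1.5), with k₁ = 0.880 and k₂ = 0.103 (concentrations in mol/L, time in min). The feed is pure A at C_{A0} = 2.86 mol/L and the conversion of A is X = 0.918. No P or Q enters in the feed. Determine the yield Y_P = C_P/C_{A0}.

Exit C_A = C_{A0}(1−X) = 2.86×0.0820 = 0.2345 mol/L.
A CSTR operates uniformly at the exit composition, giving r_P = 0.2064 and r_Q = 0.01170 (each k·C_A^n at C_A = 0.2345).
Fraction of consumed A going to P: r_P/(r_P+r_Q) = 0.9464.
C_P = 0.9464·C_{A0}·X = 0.9464×2.86×0.918 = 2.48 mol/L; Y_P = C_P/C_{A0} = 0.869.

0.869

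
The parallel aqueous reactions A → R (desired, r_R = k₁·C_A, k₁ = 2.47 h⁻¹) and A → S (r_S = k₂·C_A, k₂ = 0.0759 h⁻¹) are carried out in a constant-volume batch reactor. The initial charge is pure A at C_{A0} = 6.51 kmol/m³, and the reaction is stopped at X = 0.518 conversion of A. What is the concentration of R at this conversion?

C_A = C_{A0}(1−X) = 3.138 kmol/m³.
Both paths are first order in A, so the instantaneous fraction to R is constant: dC_R/d(−C_A) = k₁/(k₁+k₂) = 0.9702.
C_R = 0.9702·(C_{A0}−C_A) = 0.9702×3.372 = 3.27 kmol/m³.

3.27 kmol/m³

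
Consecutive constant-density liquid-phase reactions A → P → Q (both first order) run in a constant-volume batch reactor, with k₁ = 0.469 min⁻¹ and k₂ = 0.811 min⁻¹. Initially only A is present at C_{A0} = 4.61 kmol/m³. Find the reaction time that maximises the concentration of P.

Setting dC_P/dt = 0 gives t_opt = ln(k₂/k₁)/(k₂−k₁).
= ln(0.811/0.469)/(0.811−0.469) = ln(1.729)/0.3420 = 0.5477/0.3420 = 1.60 min.

1.60 min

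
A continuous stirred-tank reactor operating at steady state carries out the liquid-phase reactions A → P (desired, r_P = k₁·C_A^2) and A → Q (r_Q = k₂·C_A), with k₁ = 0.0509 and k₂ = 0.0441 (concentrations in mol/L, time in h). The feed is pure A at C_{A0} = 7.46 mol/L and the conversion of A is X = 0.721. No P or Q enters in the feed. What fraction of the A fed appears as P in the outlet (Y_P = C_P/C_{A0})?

Exit C_A = C_{A0}(1−X) = 7.46×0.279 = 2.081 mol/L.
A CSTR operates uniformly at the exit composition, giving r_P = 0.2205 and r_Q = 0.09179 (each k·C_A^n at C_A = 2.081).
Fraction of consumed A going to P: r_P/(r_P+r_Q) = 0.7061.
C_P = 0.7061·C_{A0}·X = 0.7061×7.46×0.721 = 3.80 mol/L; Y_P = C_P/C_{A0} = 0.509.

0.509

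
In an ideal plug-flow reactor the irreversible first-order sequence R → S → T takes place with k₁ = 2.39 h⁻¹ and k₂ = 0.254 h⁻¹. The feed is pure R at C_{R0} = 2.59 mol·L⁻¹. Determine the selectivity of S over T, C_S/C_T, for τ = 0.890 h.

6.24

Solving the coupled first-order balances gives C_S(τ) = [k₁/(k₂−k₁)]·C_{R0}·(e^(−k₁τ) − e^(−k₂τ)).
e^(−k₁τ) = e^(−2.39×0.890) = e^(−2.127) = 0.1192; e^(−k₂τ) = e^(−0.2261) = 0.7977.
C_S = 2.39×2.59/(0.254−2.39) × (0.1192−0.7977) = (-2.898)×(-0.6785) = 1.966 mol·L⁻¹.
C_R = C_{R0}e^(−k₁τ) = 0.3087 mol·L⁻¹, so C_T = C_{R0}−C_R−C_S = 0.3151 mol·L⁻¹; C_S/C_T = 6.24.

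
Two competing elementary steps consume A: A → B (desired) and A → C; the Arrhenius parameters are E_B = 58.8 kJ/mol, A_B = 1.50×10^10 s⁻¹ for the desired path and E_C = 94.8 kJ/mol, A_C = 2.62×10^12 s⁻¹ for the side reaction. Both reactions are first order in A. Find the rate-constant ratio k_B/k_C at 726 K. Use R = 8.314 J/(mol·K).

2.23

Since both paths have the same order in A, the concentration cancels and S_{B/C} = k_B/k_C = (A_B/A_C)·exp[(E_C−E_B)/(RT)].
(E_C−E_B)/(RT) = (94.8−58.8)×10³/(8.314×726) = 36000/6036 = 5.964.
k_B/k_C = (1.50×10^10/2.62×10^12)·exp(5.964) = 0.005725 × 389.3 = 2.23.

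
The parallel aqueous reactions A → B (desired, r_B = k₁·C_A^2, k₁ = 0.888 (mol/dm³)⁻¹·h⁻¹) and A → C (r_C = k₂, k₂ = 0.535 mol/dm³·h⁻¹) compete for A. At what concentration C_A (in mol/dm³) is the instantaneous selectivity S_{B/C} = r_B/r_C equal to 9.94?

S_{B/C} = (k₁/k₂)·C_A^2 ⇒ C_A = (S·k₂/k₁)^(0.5).
= (9.94×0.535/0.888)^(0.5) = (5.989)^(0.5) = 2.45 mol/dm³.

2.45 mol/dm³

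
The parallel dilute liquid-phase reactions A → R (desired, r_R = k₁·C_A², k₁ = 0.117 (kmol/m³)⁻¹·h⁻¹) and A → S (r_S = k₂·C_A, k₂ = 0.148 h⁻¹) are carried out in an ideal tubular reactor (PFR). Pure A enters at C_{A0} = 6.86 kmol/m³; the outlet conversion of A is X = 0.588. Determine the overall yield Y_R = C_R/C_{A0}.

0.461

C_A = C_{A0}(1−X) = 2.826 kmol/m³.
Along a PFR/batch, dC_S/dC_A = −r_S/(r_R+r_S) = −k₂/(k₂+k₁·C_A).
Integrating from C_{A0} to C_A: C_S = (0.148/0.117)·ln[(0.148+0.117·6.86)/(0.148+0.117·2.83)] = 1.265·ln(0.9506/0.4787) = 0.8679 kmol/m³.
Then C_R = (C_{A0}−C_A) − C_S = 4.034 − 0.8679 = 3.166 kmol/m³.
Y_R = C_R/C_{A0} = 3.166/6.86 = 0.461.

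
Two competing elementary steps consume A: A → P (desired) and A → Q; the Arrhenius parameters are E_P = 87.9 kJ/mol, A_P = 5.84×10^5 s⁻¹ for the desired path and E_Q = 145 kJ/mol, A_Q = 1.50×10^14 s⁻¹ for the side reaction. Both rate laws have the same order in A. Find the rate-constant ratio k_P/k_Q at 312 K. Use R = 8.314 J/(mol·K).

With equal orders, S_{P/Q} = k_P/k_Q = (A_P/A_Q)·exp[(E_Q−E_P)/(RT)].
(E_Q−E_P)/(RT) = (145−87.9)×10³/(8.314×312) = 57100/2594 = 22.01.
k_P/k_Q = (5.84×10^5/1.50×10^14)·exp(22.01) = 3.893×10^-9 × 3.630×10^9 = 14.1.

14.1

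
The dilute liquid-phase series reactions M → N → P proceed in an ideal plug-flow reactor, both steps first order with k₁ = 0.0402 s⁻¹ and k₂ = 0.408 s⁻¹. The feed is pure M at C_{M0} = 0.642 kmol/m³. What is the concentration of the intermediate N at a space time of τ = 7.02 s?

Solving the coupled first-order balances gives C_N(τ) = [k₁/(k₂−k₁)]·C_{M0}·(e^(−k₁τ) − e^(−k₂τ)).
e^(−k₁τ) = e^(−0.0402×7.02) = e^(−0.2822) = 0.7541; e^(−k₂τ) = e^(−2.864) = 0.05703.
C_N = 0.0402×0.642/(0.408−0.0402) × (0.7541−0.05703) = 0.07017×0.6971 = 0.04891 kmol/m³.

0.0489 kmol/m³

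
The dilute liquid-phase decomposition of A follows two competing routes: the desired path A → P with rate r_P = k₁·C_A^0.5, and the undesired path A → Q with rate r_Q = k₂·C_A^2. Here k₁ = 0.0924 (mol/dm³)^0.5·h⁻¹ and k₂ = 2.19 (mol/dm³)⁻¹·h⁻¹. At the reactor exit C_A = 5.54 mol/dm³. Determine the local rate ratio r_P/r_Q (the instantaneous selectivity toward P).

0.00324

S_{P/Q} = r_P/r_Q = (k₁·C_A^0.5)/(k₂·C_A^2) = (k₁/k₂)·C_A^-1.5.
= (0.0924×5.540^0.5) / (2.19×5.540^2) = 0.2175/67.21 = 0.00324.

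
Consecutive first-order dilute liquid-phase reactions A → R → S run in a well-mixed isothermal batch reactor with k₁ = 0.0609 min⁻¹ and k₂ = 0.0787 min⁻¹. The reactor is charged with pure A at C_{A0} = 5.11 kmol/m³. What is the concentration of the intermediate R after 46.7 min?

Solving the coupled first-order balances gives C_R(t) = [k₁/(k₂−k₁)]·C_{A0}·(e^(−k₁t) − e^(−k₂t)).
e^(−k₁t) = e^(−0.0609×46.7) = e^(−2.844) = 0.05819; e^(−k₂t) = e^(−3.675) = 0.02534.
C_R = 0.0609×5.11/(0.0787−0.0609) × (0.05819−0.02534) = 17.48×0.03285 = 0.5743 kmol/m³.

0.574 kmol/m³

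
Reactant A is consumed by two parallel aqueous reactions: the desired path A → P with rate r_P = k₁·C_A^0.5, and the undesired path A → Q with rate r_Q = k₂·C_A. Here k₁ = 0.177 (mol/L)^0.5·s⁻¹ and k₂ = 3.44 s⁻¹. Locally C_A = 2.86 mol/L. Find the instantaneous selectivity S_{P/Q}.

S_{P/Q} = r_P/r_Q = (k₁·C_A^0.5)/(k₂·C_A) = (k₁/k₂)·C_A^-0.5.
= (0.177×2.860^0.5) / (3.44×2.860) = 0.2993/9.838 = 0.0304.
The undesired path is higher order in A, so low C_A (CSTR or dilute feed) favours P.

0.0304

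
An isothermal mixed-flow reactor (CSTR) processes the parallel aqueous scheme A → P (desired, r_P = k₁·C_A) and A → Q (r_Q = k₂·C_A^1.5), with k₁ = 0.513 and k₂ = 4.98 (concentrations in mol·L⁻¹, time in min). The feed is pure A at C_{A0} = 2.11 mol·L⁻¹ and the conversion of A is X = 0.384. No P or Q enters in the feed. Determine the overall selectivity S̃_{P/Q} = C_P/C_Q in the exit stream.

0.0904

Exit C_A = C_{A0}(1−X) = 2.11×0.616 = 1.300 mol·L⁻¹.
Rates in a CSTR are evaluated at the outlet concentration: r_P = 0.513×1.300 = 0.6668, r_Q = 4.98×1.300^1.5 = 7.379.
Overall selectivity = C_P/C_Q = r_Pτ/(r_Qτ) = r_P/r_Q = 0.0904.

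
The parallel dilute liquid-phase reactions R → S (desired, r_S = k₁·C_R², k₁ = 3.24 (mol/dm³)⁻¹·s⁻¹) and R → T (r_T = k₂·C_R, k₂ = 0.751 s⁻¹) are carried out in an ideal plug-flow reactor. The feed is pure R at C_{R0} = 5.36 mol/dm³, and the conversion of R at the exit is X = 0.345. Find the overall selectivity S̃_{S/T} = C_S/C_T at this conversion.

C_R = C_{R0}(1−X) = 3.511 mol/dm³.
Along a PFR/batch, dC_T/dC_R = −r_T/(r_S+r_T) = −k₂/(k₂+k₁·C_R).
Integrating from C_{R0} to C_R: C_T = (0.751/3.24)·ln[(0.751+3.24·5.36)/(0.751+3.24·3.51)] = 0.2318·ln(18.12/12.13) = 0.09307 mol/dm³.
Then C_S = (C_{R0}−C_R) − C_T = 1.849 − 0.09307 = 1.756 mol/dm³.
S̃_{S/T} = C_S/C_T = 1.756/0.09307 = 18.9.

18.9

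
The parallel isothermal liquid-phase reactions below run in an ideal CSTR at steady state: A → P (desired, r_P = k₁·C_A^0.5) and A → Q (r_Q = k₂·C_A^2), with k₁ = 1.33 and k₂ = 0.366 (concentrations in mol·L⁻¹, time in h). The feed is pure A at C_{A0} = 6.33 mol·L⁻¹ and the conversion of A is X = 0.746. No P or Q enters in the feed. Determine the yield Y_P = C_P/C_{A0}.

Exit C_A = C_{A0}(1−X) = 6.33×0.254 = 1.608 mol·L⁻¹.
A CSTR operates uniformly at the exit composition, giving r_P = 1.686 and r_Q = 0.9461 (each k·C_A^n at C_A = 1.608).
Fraction of consumed A going to P: r_P/(r_P+r_Q) = 0.6406.
C_P = 0.6406·C_{A0}·X = 0.6406×6.33×0.746 = 3.03 mol·L⁻¹; Y_P = C_P/C_{A0} = 0.478.

0.478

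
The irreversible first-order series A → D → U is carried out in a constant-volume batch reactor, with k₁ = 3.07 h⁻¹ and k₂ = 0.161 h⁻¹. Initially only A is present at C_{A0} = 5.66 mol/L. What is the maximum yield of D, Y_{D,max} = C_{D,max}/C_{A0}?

At the optimum, C_{D,max}/C_{A0} = (k₁/k₂)^[k₂/(k₂−k₁)].
= (3.07/0.161)^(0.161/(0.161−3.07)) = (19.07)^(-0.05535) = 0.8495.

0.849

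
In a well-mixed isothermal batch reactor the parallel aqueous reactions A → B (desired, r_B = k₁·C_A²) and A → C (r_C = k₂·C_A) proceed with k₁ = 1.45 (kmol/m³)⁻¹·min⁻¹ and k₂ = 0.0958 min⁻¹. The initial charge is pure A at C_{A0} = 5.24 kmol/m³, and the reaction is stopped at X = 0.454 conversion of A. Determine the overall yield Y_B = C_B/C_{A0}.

0.446

C_A = C_{A0}(1−X) = 2.861 kmol/m³.
Along a PFR/batch, dC_C/dC_A = −r_C/(r_B+r_C) = −k₂/(k₂+k₁·C_A).
Integrating from C_{A0} to C_A: C_C = (0.0958/1.45)·ln[(0.0958+1.45·5.24)/(0.0958+1.45·2.86)] = 0.06607·ln(7.694/4.244) = 0.03930 kmol/m³.
Then C_B = (C_{A0}−C_A) − C_C = 2.379 − 0.03930 = 2.340 kmol/m³.
Y_B = C_B/C_{A0} = 2.340/5.24 = 0.446.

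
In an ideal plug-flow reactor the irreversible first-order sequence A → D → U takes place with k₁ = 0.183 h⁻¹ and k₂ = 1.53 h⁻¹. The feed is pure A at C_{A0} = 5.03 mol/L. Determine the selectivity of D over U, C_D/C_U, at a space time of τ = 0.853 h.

Solving the coupled first-order balances gives C_D(τ) = [k₁/(k₂−k₁)]·C_{A0}·(e^(−k₁τ) − e^(−k₂τ)).
e^(−k₁τ) = e^(−0.183×0.853) = e^(−0.1561) = 0.8555; e^(−k₂τ) = e^(−1.305) = 0.2711.
C_D = 0.183×5.03/(1.53−0.183) × (0.8555−0.2711) = 0.6834×0.5843 = 0.3993 mol/L.
C_A = C_{A0}e^(−k₁τ) = 4.303 mol/L, so C_U = C_{A0}−C_A−C_D = 0.3277 mol/L; C_D/C_U = 1.22.

1.22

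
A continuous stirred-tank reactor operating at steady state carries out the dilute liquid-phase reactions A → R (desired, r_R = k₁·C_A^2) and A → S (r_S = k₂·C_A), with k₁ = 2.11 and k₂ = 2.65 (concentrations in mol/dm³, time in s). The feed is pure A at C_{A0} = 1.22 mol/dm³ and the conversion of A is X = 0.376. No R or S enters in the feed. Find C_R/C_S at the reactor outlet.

0.606

Exit C_A = C_{A0}(1−X) = 1.22×0.624 = 0.7613 mol/dm³.
A CSTR operates uniformly at the exit composition, giving r_R = 1.223 and r_S = 2.017 (each k·C_A^n at C_A = 0.7613).
Overall selectivity = C_R/C_S = r_Rτ/(r_Sτ) = r_R/r_S = 0.606.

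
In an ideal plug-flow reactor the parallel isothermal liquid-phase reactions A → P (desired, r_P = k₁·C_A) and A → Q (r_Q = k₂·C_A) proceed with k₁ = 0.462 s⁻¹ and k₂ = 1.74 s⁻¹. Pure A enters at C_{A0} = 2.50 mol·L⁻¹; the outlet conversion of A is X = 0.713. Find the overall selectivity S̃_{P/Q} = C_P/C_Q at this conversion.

0.266

C_A = C_{A0}(1−X) = 0.7175 mol·L⁻¹.
Both paths are first order in A, so the instantaneous fraction to P is constant: dC_P/d(−C_A) = k₁/(k₁+k₂) = 0.2098.
C_P = 0.2098·(C_{A0}−C_A) = 0.2098×1.782 = 0.374 mol·L⁻¹.
C_Q = (C_{A0}−C_A)−C_P = 1.409 mol·L⁻¹; S̃_{P/Q} = 0.3740/1.409 = 0.266.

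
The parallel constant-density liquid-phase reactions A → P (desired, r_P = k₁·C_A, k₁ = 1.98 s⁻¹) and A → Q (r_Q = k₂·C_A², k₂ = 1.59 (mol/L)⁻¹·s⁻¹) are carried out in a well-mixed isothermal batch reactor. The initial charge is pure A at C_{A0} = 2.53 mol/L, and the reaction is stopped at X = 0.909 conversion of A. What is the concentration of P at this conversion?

1.17 mol/L

C_A = C_{A0}(1−X) = 0.2302 mol/L.
Along a PFR/batch, dC_P/dC_A = −r_P/(r_P+r_Q) = −k₁/(k₁+k₂·C_A).
Integrating from C_{A0} to C_A: C_P = (1.98/1.59)·ln[(1.98+1.59·2.53)/(1.98+1.59·0.230)] = 1.245·ln(6.003/2.346) = 1.170 mol/L.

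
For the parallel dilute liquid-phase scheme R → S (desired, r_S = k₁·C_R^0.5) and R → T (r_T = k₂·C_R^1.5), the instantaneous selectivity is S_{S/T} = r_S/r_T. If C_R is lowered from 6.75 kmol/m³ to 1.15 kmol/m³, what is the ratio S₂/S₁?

S_{S/T} = (k₁/k₂)·C_R⁻¹, so S₂/S₁ = (C_{R,2}/C_{R,1})⁻¹.
= 6.75/1.15 = 5.87.
Selectivity toward S rises as C_R falls — low-concentration operation is favoured.

5.87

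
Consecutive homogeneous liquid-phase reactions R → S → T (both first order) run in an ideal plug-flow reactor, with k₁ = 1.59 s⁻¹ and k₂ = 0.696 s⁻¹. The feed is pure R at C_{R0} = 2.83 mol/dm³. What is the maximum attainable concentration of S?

At the optimum, C_{S,max}/C_{R0} = (k₁/k₂)^[k₂/(k₂−k₁)].
= (1.59/0.696)^(0.696/(0.696−1.59)) = (2.284)^(-0.7785) = 0.5256.
C_{S,max} = 0.5256×2.83 = 1.49 mol/dm³.

1.49 mol/dm³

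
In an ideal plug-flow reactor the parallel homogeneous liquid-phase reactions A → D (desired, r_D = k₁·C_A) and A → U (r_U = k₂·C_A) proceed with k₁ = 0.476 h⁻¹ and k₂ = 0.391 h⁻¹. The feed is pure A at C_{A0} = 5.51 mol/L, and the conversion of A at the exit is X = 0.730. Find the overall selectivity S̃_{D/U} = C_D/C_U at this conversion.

C_A = C_{A0}(1−X) = 1.488 mol/L.
Both paths are first order in A, so the instantaneous fraction to D is constant: dC_D/d(−C_A) = k₁/(k₁+k₂) = 0.5490.
C_D = 0.5490·(C_{A0}−C_A) = 0.5490×4.022 = 2.21 mol/L.
C_U = (C_{A0}−C_A)−C_D = 1.814 mol/L; S̃_{D/U} = 2.208/1.814 = 1.22.

1.22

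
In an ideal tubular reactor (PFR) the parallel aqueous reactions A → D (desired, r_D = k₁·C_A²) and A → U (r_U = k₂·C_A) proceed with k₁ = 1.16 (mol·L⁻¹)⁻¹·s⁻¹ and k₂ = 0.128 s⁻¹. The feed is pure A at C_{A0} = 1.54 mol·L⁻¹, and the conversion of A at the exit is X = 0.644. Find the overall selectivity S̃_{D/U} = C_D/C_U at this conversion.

8.78

C_A = C_{A0}(1−X) = 0.5482 mol·L⁻¹.
Along a PFR/batch, dC_U/dC_A = −r_U/(r_D+r_U) = −k₂/(k₂+k₁·C_A).
Integrating from C_{A0} to C_A: C_U = (0.128/1.16)·ln[(0.128+1.16·1.54)/(0.128+1.16·0.548)] = 0.1103·ln(1.914/0.7640) = 0.1014 mol·L⁻¹.
Then C_D = (C_{A0}−C_A) − C_U = 0.9918 − 0.1014 = 0.8904 mol·L⁻¹.
S̃_{D/U} = C_D/C_U = 0.8904/0.1014 = 8.78.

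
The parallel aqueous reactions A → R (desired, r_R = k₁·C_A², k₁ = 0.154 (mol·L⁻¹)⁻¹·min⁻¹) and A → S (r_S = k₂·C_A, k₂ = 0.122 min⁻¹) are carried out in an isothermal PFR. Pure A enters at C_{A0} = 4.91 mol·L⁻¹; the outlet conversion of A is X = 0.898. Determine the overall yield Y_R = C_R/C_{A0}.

0.659

C_A = C_{A0}(1−X) = 0.5008 mol·L⁻¹.
Along a PFR/batch, dC_S/dC_A = −r_S/(r_R+r_S) = −k₂/(k₂+k₁·C_A).
Integrating from C_{A0} to C_A: C_S = (0.122/0.154)·ln[(0.122+0.154·4.91)/(0.122+0.154·0.501)] = 0.7922·ln(0.8781/0.1991) = 1.176 mol·L⁻¹.
Then C_R = (C_{A0}−C_A) − C_S = 4.409 − 1.176 = 3.234 mol·L⁻¹.
Y_R = C_R/C_{A0} = 3.234/4.91 = 0.659.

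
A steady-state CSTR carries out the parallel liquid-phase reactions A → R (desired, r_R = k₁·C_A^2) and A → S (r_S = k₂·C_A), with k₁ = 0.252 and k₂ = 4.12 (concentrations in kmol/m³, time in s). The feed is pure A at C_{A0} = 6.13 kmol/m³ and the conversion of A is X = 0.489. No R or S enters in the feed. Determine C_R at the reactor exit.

Exit C_A = C_{A0}(1−X) = 6.13×0.511 = 3.132 kmol/m³.
Rates in a CSTR are evaluated at the outlet concentration: r_R = 0.252×3.132^2 = 2.473, r_S = 4.12×3.132 = 12.91.
Fraction of consumed A going to R: r_R/(r_R+r_S) = 0.1608.
C_R = 0.1608·C_{A0}·X = 0.1608×6.13×0.489 = 0.482 kmol/m³.

0.482 kmol/m³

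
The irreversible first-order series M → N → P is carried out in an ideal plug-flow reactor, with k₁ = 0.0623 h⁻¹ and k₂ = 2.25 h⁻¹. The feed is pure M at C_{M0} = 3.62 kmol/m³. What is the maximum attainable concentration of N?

For a first-order series the maximum intermediate yield is C_{N,max}/C_{M0} = (k₁/k₂)^[k₂/(k₂−k₁)].
= (0.0623/2.25)^(2.25/(2.25−0.0623)) = (0.02769)^(1.028) = 0.02500.
C_{N,max} = 0.02500×3.62 = 0.0905 kmol/m³.

0.0905 kmol/m³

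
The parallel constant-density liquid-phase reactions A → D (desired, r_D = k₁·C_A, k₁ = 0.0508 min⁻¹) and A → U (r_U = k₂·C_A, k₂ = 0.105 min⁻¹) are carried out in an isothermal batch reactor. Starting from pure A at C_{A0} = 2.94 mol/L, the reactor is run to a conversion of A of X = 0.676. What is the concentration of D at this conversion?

C_A = C_{A0}(1−X) = 0.9526 mol/L.
Both paths are first order in A, so the instantaneous fraction to D is constant: dC_D/d(−C_A) = k₁/(k₁+k₂) = 0.3261.
C_D = 0.3261·(C_{A0}−C_A) = 0.3261×1.987 = 0.648 mol/L.

0.648 mol/L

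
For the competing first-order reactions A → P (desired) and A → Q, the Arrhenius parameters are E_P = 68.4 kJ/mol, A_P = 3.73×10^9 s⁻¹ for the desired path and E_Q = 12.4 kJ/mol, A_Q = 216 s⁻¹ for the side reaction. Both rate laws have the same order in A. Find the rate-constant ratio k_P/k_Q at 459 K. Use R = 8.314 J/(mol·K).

Since both paths have the same order in A, the concentration cancels and S_{P/Q} = k_P/k_Q = (A_P/A_Q)·exp[(E_Q−E_P)/(RT)].
(E_Q−E_P)/(RT) = (12.4−68.4)×10³/(8.314×459) = -56000/3816 = -14.67.
k_P/k_Q = (3.73×10^9/216)·exp(-14.67) = 1.727×10^7 × 4.236×10^-7 = 7.31.

7.31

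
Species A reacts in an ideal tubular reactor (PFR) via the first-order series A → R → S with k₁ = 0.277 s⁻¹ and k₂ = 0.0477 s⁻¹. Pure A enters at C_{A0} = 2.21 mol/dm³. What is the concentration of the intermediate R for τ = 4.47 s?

1.38 mol/dm³

Solving the coupled first-order balances gives C_R(τ) = [k₁/(k₂−k₁)]·C_{A0}·(e^(−k₁τ) − e^(−k₂τ)).
e^(−k₁τ) = e^(−0.277×4.47) = e^(−1.238) = 0.2899; e^(−k₂τ) = e^(−0.2132) = 0.8080.
C_R = 0.277×2.21/(0.0477−0.277) × (0.2899−0.8080) = (-2.670)×(-0.5181) = 1.383 mol/dm³.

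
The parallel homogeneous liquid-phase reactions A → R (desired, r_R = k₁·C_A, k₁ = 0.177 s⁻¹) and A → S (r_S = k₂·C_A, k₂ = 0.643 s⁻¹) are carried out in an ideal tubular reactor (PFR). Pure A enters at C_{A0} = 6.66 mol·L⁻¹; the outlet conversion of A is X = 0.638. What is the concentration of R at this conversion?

0.917 mol·L⁻¹

C_A = C_{A0}(1−X) = 2.411 mol·L⁻¹.
Both paths are first order in A, so the instantaneous fraction to R is constant: dC_R/d(−C_A) = k₁/(k₁+k₂) = 0.2159.
C_R = 0.2159·(C_{A0}−C_A) = 0.2159×4.249 = 0.917 mol·L⁻¹.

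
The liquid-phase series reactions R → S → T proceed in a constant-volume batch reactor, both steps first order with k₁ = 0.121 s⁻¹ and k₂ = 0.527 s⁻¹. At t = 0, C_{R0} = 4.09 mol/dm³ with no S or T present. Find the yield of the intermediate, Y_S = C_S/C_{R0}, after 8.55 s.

For first-order series with pure R initially, C_S(t) = k₁C_{R0}/(k₂−k₁)·(e^(−k₁t) − e^(−k₂t)).
e^(−k₁t) = e^(−0.121×8.55) = e^(−1.035) = 0.3554; e^(−k₂t) = e^(−4.506) = 0.01104.
C_S = 0.121×4.09/(0.527−0.121) × (0.3554−0.01104) = 1.219×0.3443 = 0.4197 mol/dm³.
Y_S = C_S/C_{R0} = 0.4197/4.09 = 0.103.

0.103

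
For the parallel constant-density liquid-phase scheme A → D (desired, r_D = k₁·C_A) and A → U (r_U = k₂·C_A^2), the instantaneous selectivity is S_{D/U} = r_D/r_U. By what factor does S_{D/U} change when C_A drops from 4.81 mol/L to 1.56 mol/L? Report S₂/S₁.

S_{D/U} = (k₁/k₂)·C_A⁻¹, so S₂/S₁ = (C_{A,2}/C_{A,1})⁻¹.
= 4.81/1.56 = 3.08.

3.08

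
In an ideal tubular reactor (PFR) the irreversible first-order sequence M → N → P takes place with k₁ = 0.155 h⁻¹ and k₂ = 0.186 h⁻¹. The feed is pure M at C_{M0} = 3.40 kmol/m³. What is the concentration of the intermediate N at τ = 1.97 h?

0.742 kmol/m³

The intermediate concentration in a first-order A→B→C sequence is C_N = k₁C_{M0}(e^(−k₁τ) − e^(−k₂τ))/(k₂−k₁).
e^(−k₁τ) = e^(−0.155×1.97) = e^(−0.3054) = 0.7369; e^(−k₂τ) = e^(−0.3664) = 0.6932.
C_N = 0.155×3.40/(0.186−0.155) × (0.7369−0.6932) = 17.00×0.04365 = 0.7421 kmol/m³.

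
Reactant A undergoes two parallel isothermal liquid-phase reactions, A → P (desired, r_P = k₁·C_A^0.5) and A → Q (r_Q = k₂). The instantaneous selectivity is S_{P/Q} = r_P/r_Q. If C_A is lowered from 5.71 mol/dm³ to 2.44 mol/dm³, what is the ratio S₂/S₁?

0.654

S_{P/Q} = (k₁/k₂)·C_A^0.5, so S₂/S₁ = (C_{A,2}/C_{A,1})^0.5.
= (2.44/5.71)^0.5 = (0.4273)^0.5 = 0.654.
Selectivity toward P falls as C_A falls — high-concentration operation is favoured.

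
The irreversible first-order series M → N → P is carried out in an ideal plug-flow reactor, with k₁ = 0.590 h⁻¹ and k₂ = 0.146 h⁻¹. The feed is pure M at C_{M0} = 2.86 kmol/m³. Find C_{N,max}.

Evaluating C_N at τ_opt = ln(k₂/k₁)/(k₂−k₁) gives C_{N,max}/C_{M0} = (k₁/k₂)^[k₂/(k₂−k₁)].
= (0.590/0.146)^(0.146/(0.146−0.590)) = (4.041)^(-0.3288) = 0.6318.
C_{N,max} = 0.6318×2.86 = 1.81 kmol/m³.

1.81 kmol/m³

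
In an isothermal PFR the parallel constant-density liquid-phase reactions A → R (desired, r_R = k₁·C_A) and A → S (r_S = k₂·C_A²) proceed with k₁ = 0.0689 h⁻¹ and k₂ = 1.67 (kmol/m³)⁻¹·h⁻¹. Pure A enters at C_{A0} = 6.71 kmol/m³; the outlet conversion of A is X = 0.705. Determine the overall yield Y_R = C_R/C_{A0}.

0.00742

C_A = C_{A0}(1−X) = 1.979 kmol/m³.
Along a PFR/batch, dC_R/dC_A = −r_R/(r_R+r_S) = −k₁/(k₁+k₂·C_A).
Integrating from C_{A0} to C_A: C_R = (0.0689/1.67)·ln[(0.0689+1.67·6.71)/(0.0689+1.67·1.98)] = 0.04126·ln(11.27/3.375) = 0.04977 kmol/m³.
Y_R = C_R/C_{A0} = 0.04977/6.71 = 0.00742.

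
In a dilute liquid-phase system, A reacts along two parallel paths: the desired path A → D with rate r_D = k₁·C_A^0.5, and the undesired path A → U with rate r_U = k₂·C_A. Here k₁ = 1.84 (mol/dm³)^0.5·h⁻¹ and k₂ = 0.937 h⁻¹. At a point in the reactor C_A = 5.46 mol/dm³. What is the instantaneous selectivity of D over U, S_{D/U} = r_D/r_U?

0.840

S_{D/U} = r_D/r_U = (k₁·C_A^0.5)/(k₂·C_A) = (k₁/k₂)·C_A^-0.5.
= (1.84×5.460^0.5) / (0.937×5.460) = 4.299/5.116 = 0.840.
The undesired path is higher order in A, so low C_A (CSTR or dilute feed) favours D.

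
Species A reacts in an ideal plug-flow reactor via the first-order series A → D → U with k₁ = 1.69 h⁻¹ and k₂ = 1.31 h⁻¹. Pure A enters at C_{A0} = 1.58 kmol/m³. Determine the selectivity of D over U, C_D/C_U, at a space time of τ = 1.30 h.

The intermediate concentration in a first-order A→B→C sequence is C_D = k₁C_{A0}(e^(−k₁τ) − e^(−k₂τ))/(k₂−k₁).
e^(−k₁τ) = e^(−1.69×1.30) = e^(−2.197) = 0.1111; e^(−k₂τ) = e^(−1.703) = 0.1821.
C_D = 1.69×1.58/(1.31−1.69) × (0.1111−0.1821) = (-7.027)×(-0.07100) = 0.4989 kmol/m³.
C_A = C_{A0}e^(−k₁τ) = 0.1756 kmol/m³, so C_U = C_{A0}−C_A−C_D = 0.9055 kmol/m³; C_D/C_U = 0.551.

0.551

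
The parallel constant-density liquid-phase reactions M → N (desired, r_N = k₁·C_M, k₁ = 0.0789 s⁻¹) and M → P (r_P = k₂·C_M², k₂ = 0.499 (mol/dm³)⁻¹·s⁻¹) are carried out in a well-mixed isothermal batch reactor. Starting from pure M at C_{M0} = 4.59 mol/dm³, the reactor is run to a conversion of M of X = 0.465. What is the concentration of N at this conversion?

C_M = C_{M0}(1−X) = 2.456 mol/dm³.
Along a PFR/batch, dC_N/dC_M = −r_N/(r_N+r_P) = −k₁/(k₁+k₂·C_M).
Integrating from C_{M0} to C_M: C_N = (0.0789/0.499)·ln[(0.0789+0.499·4.59)/(0.0789+0.499·2.46)] = 0.1581·ln(2.369/1.304) = 0.09439 mol/dm³.

0.0944 mol/dm³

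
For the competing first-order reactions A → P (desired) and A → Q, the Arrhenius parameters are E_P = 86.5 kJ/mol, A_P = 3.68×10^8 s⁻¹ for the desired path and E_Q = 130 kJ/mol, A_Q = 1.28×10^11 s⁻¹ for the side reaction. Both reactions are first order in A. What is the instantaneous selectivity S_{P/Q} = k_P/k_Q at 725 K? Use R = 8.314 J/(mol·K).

Since both paths have the same order in A, the concentration cancels and S_{P/Q} = k_P/k_Q = (A_P/A_Q)·exp[(E_Q−E_P)/(RT)].
(E_Q−E_P)/(RT) = (130−86.5)×10³/(8.314×725) = 43500/6028 = 7.217.
k_P/k_Q = (3.68×10^8/1.28×10^11)·exp(7.217) = 0.002875 × 1362 = 3.92.

3.92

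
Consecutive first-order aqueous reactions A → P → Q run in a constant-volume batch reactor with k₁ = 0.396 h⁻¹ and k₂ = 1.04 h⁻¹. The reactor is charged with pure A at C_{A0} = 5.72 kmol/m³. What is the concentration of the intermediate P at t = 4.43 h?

0.573 kmol/m³

For first-order series with pure A initially, C_P(t) = k₁C_{A0}/(k₂−k₁)·(e^(−k₁t) − e^(−k₂t)).
e^(−k₁t) = e^(−0.396×4.43) = e^(−1.754) = 0.1730; e^(−k₂t) = e^(−4.607) = 0.009980.
C_P = 0.396×5.72/(1.04−0.396) × (0.1730−0.009980) = 3.517×0.1631 = 0.5735 kmol/m³.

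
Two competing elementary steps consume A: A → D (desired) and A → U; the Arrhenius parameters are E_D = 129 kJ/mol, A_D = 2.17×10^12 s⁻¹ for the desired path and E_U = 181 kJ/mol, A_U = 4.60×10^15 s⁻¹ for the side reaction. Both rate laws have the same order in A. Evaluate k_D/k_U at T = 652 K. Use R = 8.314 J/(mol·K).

Since both paths have the same order in A, the concentration cancels and S_{D/U} = k_D/k_U = (A_D/A_U)·exp[(E_U−E_D)/(RT)].
(E_U−E_D)/(RT) = (181−129)×10³/(8.314×652) = 52000/5421 = 9.593.
k_D/k_U = (2.17×10^12/4.60×10^15)·exp(9.593) = 4.717×10^-4 × 14659 = 6.92.

6.92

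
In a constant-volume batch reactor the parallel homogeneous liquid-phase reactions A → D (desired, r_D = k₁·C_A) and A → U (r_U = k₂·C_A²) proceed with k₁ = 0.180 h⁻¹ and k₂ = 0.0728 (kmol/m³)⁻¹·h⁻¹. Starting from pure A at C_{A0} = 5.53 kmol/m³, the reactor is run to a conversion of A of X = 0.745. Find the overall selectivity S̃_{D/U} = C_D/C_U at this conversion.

C_A = C_{A0}(1−X) = 1.410 kmol/m³.
Along a PFR/batch, dC_D/dC_A = −r_D/(r_D+r_U) = −k₁/(k₁+k₂·C_A).
Integrating from C_{A0} to C_A: C_D = (0.180/0.0728)·ln[(0.180+0.0728·5.53)/(0.180+0.0728·1.41)] = 2.473·ln(0.5826/0.2827) = 1.788 kmol/m³.
C_U = (C_{A0}−C_A)−C_D = 2.332 kmol/m³; S̃_{D/U} = 1.788/2.332 = 0.767.

0.767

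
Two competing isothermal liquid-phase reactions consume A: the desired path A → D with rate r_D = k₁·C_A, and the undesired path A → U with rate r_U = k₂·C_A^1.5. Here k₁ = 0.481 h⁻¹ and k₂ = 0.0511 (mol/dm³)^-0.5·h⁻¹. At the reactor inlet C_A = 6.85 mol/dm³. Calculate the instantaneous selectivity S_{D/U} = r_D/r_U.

S_{D/U} = r_D/r_U = (k₁·C_A)/(k₂·C_A^1.5) = (k₁/k₂)·C_A^-0.5.
= (0.481×6.850) / (0.0511×6.850^1.5) = 3.295/0.9161 = 3.60.

3.60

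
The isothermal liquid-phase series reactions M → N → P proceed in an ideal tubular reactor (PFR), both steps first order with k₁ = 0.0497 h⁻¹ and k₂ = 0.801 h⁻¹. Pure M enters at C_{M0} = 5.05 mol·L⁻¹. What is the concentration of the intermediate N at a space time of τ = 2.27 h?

0.244 mol·L⁻¹

For first-order series with pure M initially, C_N(τ) = k₁C_{M0}/(k₂−k₁)·(e^(−k₁τ) − e^(−k₂τ)).
e^(−k₁τ) = e^(−0.0497×2.27) = e^(−0.1128) = 0.8933; e^(−k₂τ) = e^(−1.818) = 0.1623.
C_N = 0.0497×5.05/(0.801−0.0497) × (0.8933−0.1623) = 0.3341×0.7310 = 0.2442 mol·L⁻¹.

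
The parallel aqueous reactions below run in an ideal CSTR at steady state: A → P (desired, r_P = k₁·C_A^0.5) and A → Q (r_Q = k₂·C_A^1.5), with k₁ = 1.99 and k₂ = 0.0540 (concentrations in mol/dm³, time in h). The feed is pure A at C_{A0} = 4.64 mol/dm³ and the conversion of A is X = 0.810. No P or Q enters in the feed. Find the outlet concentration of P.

3.67 mol/dm³

Exit C_A = C_{A0}(1−X) = 4.64×0.190 = 0.8816 mol/dm³.
A CSTR operates uniformly at the exit composition, giving r_P = 1.868 and r_Q = 0.04470 (each k·C_A^n at C_A = 0.8816).
Fraction of consumed A going to P: r_P/(r_P+r_Q) = 0.9766.
C_P = 0.9766·C_{A0}·X = 0.9766×4.64×0.810 = 3.67 mol/dm³.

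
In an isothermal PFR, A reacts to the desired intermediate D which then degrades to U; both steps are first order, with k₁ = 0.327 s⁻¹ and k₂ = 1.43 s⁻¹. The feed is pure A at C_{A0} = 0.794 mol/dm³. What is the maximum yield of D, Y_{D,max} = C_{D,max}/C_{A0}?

Evaluating C_D at τ_opt = ln(k₂/k₁)/(k₂−k₁) gives C_{D,max}/C_{A0} = (k₁/k₂)^[k₂/(k₂−k₁)].
= (0.327/1.43)^(1.43/(1.43−0.327)) = (0.2287)^(1.296) = 0.1477.

0.148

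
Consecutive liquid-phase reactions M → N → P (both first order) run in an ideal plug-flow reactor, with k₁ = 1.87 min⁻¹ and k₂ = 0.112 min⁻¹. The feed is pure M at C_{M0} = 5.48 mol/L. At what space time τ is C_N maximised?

For first-order series the maximum of C_N occurs at τ_opt = ln(k₂/k₁)/(k₂−k₁).
= ln(0.112/1.87)/(0.112−1.87) = ln(0.05989)/-1.758 = -2.815/-1.758 = 1.60 min.

1.60 min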